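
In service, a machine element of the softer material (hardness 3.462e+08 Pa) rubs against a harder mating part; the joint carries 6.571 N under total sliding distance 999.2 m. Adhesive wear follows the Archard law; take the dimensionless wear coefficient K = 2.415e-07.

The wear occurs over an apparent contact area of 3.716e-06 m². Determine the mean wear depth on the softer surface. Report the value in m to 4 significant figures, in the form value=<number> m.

value=1.233e-06 m

The intermediates are printed rounded, and each operation keeps full float precision, and rounded once at the end, at four significant figures.
Expressed in SI base units: W = 6.571 N, H = 3.462e+08 Pa, K = 2.415e-07.
Wear volume V = K·W·L/H = 2.415e-07 · 6.571 · 999.2 / 3.462e+08 = 4.580e-12 m³.
Average depth h = V/A = 4.580e-12 / 3.716e-06 = 1.233e-06 m.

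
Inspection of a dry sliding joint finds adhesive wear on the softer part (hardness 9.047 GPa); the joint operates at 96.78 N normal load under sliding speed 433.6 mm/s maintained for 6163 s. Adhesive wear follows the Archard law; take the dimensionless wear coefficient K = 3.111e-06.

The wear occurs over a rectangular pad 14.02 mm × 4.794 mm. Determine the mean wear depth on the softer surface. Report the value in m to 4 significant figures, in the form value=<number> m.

value=1.323e-06 m

The algebra runs at full float precision, and shown intermediates are rounded — one last rounding to 4 significant digits.
Sliding speed v = 433.6 mm/s = 0.4336 m/s. Total distance L = v·t = 0.4336 m/s × 6163 s = 2672 m.
Hardness H = 9.047 GPa = 9.047e+09 Pa.
Pad sides 14.02 mm × 4.794 mm = 0.01402 m × 0.004794 m. Contact area A = 0.01402 m × 0.004794 m = 6.721e-05 m².
Collected in SI base units: W = 96.78 N, H = 9.047e+09 Pa, K = 3.111e-06.
Archard volume V = K·W·L/H = 3.111e-06 · 96.78 · 2672 / 9.047e+09 = 8.893e-11 m³.
Depth of wear h = V/A = 8.893e-11 / 6.721e-05 = 1.323e-06 m.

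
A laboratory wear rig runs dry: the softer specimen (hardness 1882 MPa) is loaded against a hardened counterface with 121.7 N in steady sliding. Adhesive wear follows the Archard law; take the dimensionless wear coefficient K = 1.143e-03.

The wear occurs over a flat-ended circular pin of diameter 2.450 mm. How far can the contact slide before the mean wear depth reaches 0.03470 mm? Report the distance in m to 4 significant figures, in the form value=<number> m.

The intermediates are printed rounded. All working math keeps full float precision; rounded once at the end to 4 significant figures.
Hardness H = 1882 MPa = 1.882e+09 Pa.
Pin diameter d = 2.450 mm = 0.002450 m. Contact area A = π·d²/4 = π·(0.002450 m)²/4 = 4.714e-06 m².
Depth limit h_lim = 0.03470 mm = 3.470e-05 m.
In SI base units, W = 121.7 N, H = 1.882e+09 Pa, K = 1.143e-03.
Limit volume V_lim = h_lim·A = 3.470e-05 · 4.714e-06 = 1.636e-10 m³.
Life L = V_lim·H/(K·W) = 1.636e-10 · 1.882e+09 / (1.143e-03 · 121.7) = 2.213 m.

value=2.213 m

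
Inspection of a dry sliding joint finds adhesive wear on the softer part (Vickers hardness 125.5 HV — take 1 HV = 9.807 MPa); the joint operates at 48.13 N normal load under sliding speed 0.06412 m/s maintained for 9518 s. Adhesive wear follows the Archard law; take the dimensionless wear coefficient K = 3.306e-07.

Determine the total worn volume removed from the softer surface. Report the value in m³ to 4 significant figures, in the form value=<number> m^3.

All working math runs at full precision, and intermediates are shown rounded — one last rounding to 4 significant digits.
Convert: Distance L = v·t = 0.06412 m/s × 9518 s = 610.3 m.
Convert: Hardness H = 125.5 HV × 9.807 MPa/HV = 1231 MPa = 1.231e+09 Pa.
In SI base units, W = 48.13 N, H = 1.231e+09 Pa, K = 3.306e-07.
By Archard's law, V = K·W·L/H = 3.306e-07 · 48.13 · 610.3 / 1.231e+09 = 7.890e-12 m³.

value=7.890e-12 m^3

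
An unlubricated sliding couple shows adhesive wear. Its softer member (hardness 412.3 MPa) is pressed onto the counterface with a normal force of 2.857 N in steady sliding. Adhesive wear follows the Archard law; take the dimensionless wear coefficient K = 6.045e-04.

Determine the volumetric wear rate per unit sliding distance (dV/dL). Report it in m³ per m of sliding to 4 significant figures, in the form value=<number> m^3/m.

value=4.189e-12 m^3/m

The algebra maintains full precision. Intermediates are printed rounded — rounded once at the end, at 4 significant digits.
Hardness H = 412.3 MPa = 4.123e+08 Pa.
Expressed in SI base units: W = 2.857 N, H = 4.123e+08 Pa, K = 6.045e-04.
Wear rate dV/dL = K·W/H (no L dependence): 6.045e-04 · 2.857 / 4.123e+08 = 4.189e-12 m³/m.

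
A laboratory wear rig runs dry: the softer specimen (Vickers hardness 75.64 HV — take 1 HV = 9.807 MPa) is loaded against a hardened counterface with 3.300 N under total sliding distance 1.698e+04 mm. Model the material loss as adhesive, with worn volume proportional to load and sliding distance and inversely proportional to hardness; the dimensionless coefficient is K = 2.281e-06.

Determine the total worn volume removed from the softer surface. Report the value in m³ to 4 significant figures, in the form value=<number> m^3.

value=1.723e-13 m^3

Intermediate values are shown rounded — every step carries full float precision. Rounded just once, at 4 significant digits.
Convert: Sliding distance L = 1.698e+04 mm = 16.98 m.
Convert: Hardness H = 75.64 HV × 9.807 MPa/HV = 741.8 MPa = 7.418e+08 Pa.
Working in SI base units: W = 3.300 N, H = 7.418e+08 Pa, K = 2.281e-06.
Archard volume V = K·W·L/H = 2.281e-06 · 3.300 · 16.98 / 7.418e+08 = 1.723e-13 m³.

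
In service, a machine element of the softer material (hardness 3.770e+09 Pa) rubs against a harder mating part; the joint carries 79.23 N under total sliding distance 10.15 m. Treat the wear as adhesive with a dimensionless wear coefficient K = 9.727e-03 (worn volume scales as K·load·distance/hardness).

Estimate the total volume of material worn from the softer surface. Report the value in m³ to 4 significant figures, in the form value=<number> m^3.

value=2.075e-09 m^3

All working math carries full float precision; intermediate values are shown rounded — rounded once at the end to 4 significant figures.
In SI base units: W = 79.23 N, H = 3.770e+09 Pa, K = 9.727e-03.
The Archard volume V = K·W·L/H = 9.727e-03 · 79.23 · 10.15 / 3.770e+09 = 2.075e-09 m³.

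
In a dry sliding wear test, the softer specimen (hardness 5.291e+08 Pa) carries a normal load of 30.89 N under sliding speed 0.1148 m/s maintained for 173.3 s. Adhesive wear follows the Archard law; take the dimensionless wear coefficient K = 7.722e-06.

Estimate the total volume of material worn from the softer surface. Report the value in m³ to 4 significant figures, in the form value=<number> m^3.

value=8.969e-12 m^3

All working math holds full float precision — shown intermediates are rounded, and a single final rounding, at 4 significant digits.
Convert: The distance L = v·t = 0.1148 m/s × 173.3 s = 19.89 m.
Restated in SI base units: W = 30.89 N, H = 5.291e+08 Pa, K = 7.722e-06.
Worn volume V = K·W·L/H = 7.722e-06 · 30.89 · 19.89 / 5.291e+08 = 8.969e-12 m³.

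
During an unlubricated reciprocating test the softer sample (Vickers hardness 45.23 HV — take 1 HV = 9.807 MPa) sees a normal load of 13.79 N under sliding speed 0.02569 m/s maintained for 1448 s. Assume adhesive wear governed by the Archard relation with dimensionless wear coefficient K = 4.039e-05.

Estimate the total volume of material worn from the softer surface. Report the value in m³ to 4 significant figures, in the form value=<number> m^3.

value=4.671e-11 m^3

Each operation runs at full precision — the intermediates are shown rounded; one final rounding, at 4 significant digits.
Path length L = v·t = 0.02569 m/s × 1448 s = 37.20 m.
Hardness H = 45.23 HV × 9.807 MPa/HV = 443.6 MPa = 4.436e+08 Pa.
As SI base values: W = 13.79 N, H = 4.436e+08 Pa, K = 4.039e-05.
Wear volume V = K·W·L/H = 4.039e-05 · 13.79 · 37.20 / 4.436e+08 = 4.671e-11 m³.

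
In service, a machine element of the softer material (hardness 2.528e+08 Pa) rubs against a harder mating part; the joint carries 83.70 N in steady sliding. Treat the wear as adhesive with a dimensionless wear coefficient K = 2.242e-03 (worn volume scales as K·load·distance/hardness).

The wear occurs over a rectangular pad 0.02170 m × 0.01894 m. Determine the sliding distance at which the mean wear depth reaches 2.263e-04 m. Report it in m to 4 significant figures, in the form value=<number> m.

value=125.3 m

The computation maintains exact precision, and intermediate values are shown rounded; a lone final rounding to four significant figures.
Contact area A = 0.02170 m × 0.01894 m = 4.110e-04 m².
In SI base units: W = 83.70 N, H = 2.528e+08 Pa, K = 2.242e-03.
Limit volume V_lim = h_lim·A = 2.263e-04 · 4.110e-04 = 9.301e-08 m³.
Inverting, life L = V_lim·H/(K·W) = 9.301e-08 · 2.528e+08 / (2.242e-03 · 83.70) = 125.3 m.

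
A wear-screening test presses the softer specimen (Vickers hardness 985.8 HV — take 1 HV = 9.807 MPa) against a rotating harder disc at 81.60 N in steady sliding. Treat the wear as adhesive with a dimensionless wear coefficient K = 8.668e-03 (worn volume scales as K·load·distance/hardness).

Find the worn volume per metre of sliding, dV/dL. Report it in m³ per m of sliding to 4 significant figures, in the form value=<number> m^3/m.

value=7.316e-11 m^3/m

The intermediates are printed rounded; the algebra holds full precision, and rounded just once to 4 significant digits.
Hardness H = 985.8 HV × 9.807 MPa/HV = 9668 MPa = 9.668e+09 Pa.
In SI base units, W = 81.60 N, H = 9.668e+09 Pa, K = 8.668e-03.
The wear rate dV/dL = K·W/H (independent of L): 8.668e-03 · 81.60 / 9.668e+09 = 7.316e-11 m³/m.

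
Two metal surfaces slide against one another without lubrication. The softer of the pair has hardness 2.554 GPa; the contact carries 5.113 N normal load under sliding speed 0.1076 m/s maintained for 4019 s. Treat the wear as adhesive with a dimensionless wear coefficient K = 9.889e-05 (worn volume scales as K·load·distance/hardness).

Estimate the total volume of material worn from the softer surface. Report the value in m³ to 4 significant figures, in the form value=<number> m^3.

All working math holds full precision — intermediates are printed rounded — a lone final rounding, at 4 significant figures.
Distance L = v·t = 0.1076 m/s × 4019 s = 432.4 m.
Hardness H = 2.554 GPa = 2.554e+09 Pa.
Collected in SI base units: W = 5.113 N, H = 2.554e+09 Pa, K = 9.889e-05.
Worn volume V = K·W·L/H = 9.889e-05 · 5.113 · 432.4 / 2.554e+09 = 8.561e-11 m³.

value=8.561e-11 m^3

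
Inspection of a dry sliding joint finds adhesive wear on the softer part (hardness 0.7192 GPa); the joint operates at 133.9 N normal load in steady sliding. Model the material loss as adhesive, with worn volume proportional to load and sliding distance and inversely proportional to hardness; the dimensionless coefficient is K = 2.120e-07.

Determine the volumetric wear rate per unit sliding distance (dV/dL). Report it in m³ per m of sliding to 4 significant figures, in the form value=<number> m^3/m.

value=3.947e-14 m^3/m

Intermediate values are printed rounded, and each operation holds full float precision; rounded once at the end to four significant digits.
Convert: Hardness H = 0.7192 GPa = 7.192e+08 Pa.
Working in SI base units: W = 133.9 N, H = 7.192e+08 Pa, K = 2.120e-07.
The wear rate dV/dL = K·W/H — distance-free: 2.120e-07 · 133.9 / 7.192e+08 = 3.947e-14 m³/m.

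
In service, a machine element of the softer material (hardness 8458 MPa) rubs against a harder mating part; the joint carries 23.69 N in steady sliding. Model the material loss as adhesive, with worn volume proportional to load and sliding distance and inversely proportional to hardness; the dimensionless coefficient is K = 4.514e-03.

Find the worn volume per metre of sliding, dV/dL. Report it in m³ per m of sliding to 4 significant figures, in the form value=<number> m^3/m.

value=1.264e-11 m^3/m

The intermediates appear rounded — the algebra runs at full precision; one last rounding, at 4 significant figures.
Hardness H = 8458 MPa = 8.458e+09 Pa.
Expressed in SI base units: W = 23.69 N, H = 8.458e+09 Pa, K = 4.514e-03.
The wear rate dV/dL = K·W/H, so: 4.514e-03 · 23.69 / 8.458e+09 = 1.264e-11 m³/m.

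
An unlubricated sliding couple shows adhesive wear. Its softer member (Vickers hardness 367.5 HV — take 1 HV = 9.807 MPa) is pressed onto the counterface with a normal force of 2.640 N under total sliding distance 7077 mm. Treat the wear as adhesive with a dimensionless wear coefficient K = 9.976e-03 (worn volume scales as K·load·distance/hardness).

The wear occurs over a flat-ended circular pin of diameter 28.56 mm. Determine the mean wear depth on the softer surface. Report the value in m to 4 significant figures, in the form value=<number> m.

All working math holds full float precision; intermediate values are shown rounded — rounded just once to 4 significant digits.
Distance L = 7077 mm = 7.077 m.
Hardness H = 367.5 HV × 9.807 MPa/HV = 3604 MPa = 3.604e+09 Pa.
Pin diameter d = 28.56 mm = 0.02856 m. Contact area A = π·d²/4 = π·(0.02856 m)²/4 = 6.406e-04 m².
As SI base values: W = 2.640 N, H = 3.604e+09 Pa, K = 9.976e-03.
By Archard's law, V = K·W·L/H = 9.976e-03 · 2.640 · 7.077 / 3.604e+09 = 5.171e-11 m³.
Wear depth h = V/A = 5.171e-11 / 6.406e-04 = 8.073e-08 m.

value=8.073e-08 m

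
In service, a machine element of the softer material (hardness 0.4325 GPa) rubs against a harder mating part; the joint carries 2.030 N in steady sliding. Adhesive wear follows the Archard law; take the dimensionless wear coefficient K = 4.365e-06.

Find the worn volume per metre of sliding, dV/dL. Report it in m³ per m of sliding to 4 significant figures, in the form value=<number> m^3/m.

value=2.049e-14 m^3/m

Intermediate values are printed rounded. All arithmetic holds full precision; one last rounding: four significant figures.
Hardness H = 0.4325 GPa = 4.325e+08 Pa.
As SI base values: W = 2.030 N, H = 4.325e+08 Pa, K = 4.365e-06.
Rate of wear dV/dL = K·W/H (no L dependence): 4.365e-06 · 2.030 / 4.325e+08 = 2.049e-14 m³/m.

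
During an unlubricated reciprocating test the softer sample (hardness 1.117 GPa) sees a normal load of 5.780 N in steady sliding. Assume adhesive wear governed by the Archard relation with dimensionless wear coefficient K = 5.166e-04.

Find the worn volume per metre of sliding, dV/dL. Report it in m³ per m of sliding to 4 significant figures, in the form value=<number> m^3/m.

value=2.673e-12 m^3/m

Intermediate values are shown rounded; the algebra carries full float precision. Rounded just once, at 4 significant figures.
Convert: Hardness H = 1.117 GPa = 1.117e+09 Pa.
Expressed in SI base units: W = 5.780 N, H = 1.117e+09 Pa, K = 5.166e-04.
Sliding wear rate dV/dL = K·W/H (no L dependence): 5.166e-04 · 5.780 / 1.117e+09 = 2.673e-12 m³/m.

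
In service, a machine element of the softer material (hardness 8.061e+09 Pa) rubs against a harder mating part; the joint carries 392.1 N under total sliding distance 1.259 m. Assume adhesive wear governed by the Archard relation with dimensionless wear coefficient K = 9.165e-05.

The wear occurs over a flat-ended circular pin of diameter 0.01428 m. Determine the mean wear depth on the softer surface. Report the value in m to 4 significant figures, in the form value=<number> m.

Each operation maintains full float precision. Quoted intermediates are rounded. Rounded just once: four significant figures.
Contact area A = π·d²/4 = π·(0.01428 m)²/4 = 1.602e-04 m².
Collected in SI base units: W = 392.1 N, H = 8.061e+09 Pa, K = 9.165e-05.
Archard relation: V = K·W·L/H = 9.165e-05 · 392.1 · 1.259 / 8.061e+09 = 5.613e-12 m³.
Depth of wear h = V/A = 5.613e-12 / 1.602e-04 = 3.504e-08 m.

value=3.504e-08 m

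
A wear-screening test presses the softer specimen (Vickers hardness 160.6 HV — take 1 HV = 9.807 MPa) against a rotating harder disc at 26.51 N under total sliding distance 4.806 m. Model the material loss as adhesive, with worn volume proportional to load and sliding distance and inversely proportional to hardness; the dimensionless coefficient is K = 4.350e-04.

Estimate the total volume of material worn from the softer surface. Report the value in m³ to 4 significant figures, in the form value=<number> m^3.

The algebra carries exact precision. Intermediate values are displayed rounded, and rounded once at the end to 4 significant digits.
Hardness H = 160.6 HV × 9.807 MPa/HV = 1575 MPa = 1.575e+09 Pa.
As SI base values: W = 26.51 N, H = 1.575e+09 Pa, K = 4.350e-04.
Worn volume V = K·W·L/H = 4.350e-04 · 26.51 · 4.806 / 1.575e+09 = 3.519e-11 m³.

value=3.519e-11 m^3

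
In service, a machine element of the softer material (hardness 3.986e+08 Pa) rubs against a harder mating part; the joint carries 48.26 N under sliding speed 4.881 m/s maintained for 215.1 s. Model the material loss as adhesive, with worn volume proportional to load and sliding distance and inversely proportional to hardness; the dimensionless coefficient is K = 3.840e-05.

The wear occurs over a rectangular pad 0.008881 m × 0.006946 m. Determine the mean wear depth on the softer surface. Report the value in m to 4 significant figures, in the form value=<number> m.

Every step carries full precision — displayed values are rounded. Rounded once at the end: 4 significant digits.
Sliding distance L = v·t = 4.881 m/s × 215.1 s = 1050 m.
Contact area A = 0.008881 m × 0.006946 m = 6.169e-05 m².
Collected in SI base units: W = 48.26 N, H = 3.986e+08 Pa, K = 3.840e-05.
Volume removed: V = K·W·L/H = 3.840e-05 · 48.26 · 1050 / 3.986e+08 = 4.881e-09 m³.
Wear depth h = V/A = 4.881e-09 / 6.169e-05 = 7.913e-05 m.

value=7.913e-05 m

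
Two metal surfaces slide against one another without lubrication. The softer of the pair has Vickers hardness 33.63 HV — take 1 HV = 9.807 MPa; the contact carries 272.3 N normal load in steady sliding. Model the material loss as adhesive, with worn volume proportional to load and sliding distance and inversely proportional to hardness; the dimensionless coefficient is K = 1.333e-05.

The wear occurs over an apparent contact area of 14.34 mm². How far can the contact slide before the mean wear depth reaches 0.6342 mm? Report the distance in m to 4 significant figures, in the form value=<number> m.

value=826.3 m

All arithmetic maintains exact precision. Printed values are rounded. Rounded just once to 4 significant figures.
Hardness H = 33.63 HV × 9.807 MPa/HV = 329.8 MPa = 3.298e+08 Pa.
Contact area A = 14.34 mm² = 1.434e-05 m².
Depth limit h_lim = 0.6342 mm = 6.342e-04 m.
In SI base units, W = 272.3 N, H = 3.298e+08 Pa, K = 1.333e-05.
Permissible volume V_lim = h_lim·A = 6.342e-04 · 1.434e-05 = 9.094e-09 m³.
Sliding life L = V_lim·H/(K·W) = 9.094e-09 · 3.298e+08 / (1.333e-05 · 272.3) = 826.3 m.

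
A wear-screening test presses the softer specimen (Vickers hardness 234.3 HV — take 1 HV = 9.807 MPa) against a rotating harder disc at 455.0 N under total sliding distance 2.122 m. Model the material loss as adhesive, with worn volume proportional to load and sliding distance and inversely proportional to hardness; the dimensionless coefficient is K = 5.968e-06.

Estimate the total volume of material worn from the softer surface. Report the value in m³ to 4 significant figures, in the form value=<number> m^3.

Intermediate values are shown rounded; the computation holds full precision; a lone final rounding to four significant digits.
Convert: Hardness H = 234.3 HV × 9.807 MPa/HV = 2298 MPa = 2.298e+09 Pa.
Restated in SI base units: W = 455.0 N, H = 2.298e+09 Pa, K = 5.968e-06.
Archard relation: V = K·W·L/H = 5.968e-06 · 455.0 · 2.122 / 2.298e+09 = 2.508e-12 m³.

value=2.508e-12 m^3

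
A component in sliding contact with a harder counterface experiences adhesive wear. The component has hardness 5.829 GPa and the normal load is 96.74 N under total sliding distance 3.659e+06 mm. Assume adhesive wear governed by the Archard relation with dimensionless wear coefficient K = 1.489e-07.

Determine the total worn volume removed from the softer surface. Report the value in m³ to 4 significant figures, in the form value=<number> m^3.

value=9.042e-12 m^3

Intermediate values are printed rounded. Each operation runs at full precision — rounded once at the end: four significant digits.
Total distance L = 3.659e+06 mm = 3659 m.
Hardness H = 5.829 GPa = 5.829e+09 Pa.
As SI base values: W = 96.74 N, H = 5.829e+09 Pa, K = 1.489e-07.
Archard relation: V = K·W·L/H = 1.489e-07 · 96.74 · 3659 / 5.829e+09 = 9.042e-12 m³.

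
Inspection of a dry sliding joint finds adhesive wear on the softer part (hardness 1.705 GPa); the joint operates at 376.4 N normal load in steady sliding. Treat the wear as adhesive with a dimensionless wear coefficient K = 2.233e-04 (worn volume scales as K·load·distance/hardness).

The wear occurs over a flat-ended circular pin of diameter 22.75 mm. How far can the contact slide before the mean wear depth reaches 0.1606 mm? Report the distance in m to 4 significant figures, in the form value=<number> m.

The intermediates are displayed rounded. All arithmetic runs at full float precision — a single final rounding to 4 significant figures.
Hardness H = 1.705 GPa = 1.705e+09 Pa.
Pin diameter d = 22.75 mm = 0.02275 m. Contact area A = π·d²/4 = π·(0.02275 m)²/4 = 4.065e-04 m².
Depth limit h_lim = 0.1606 mm = 1.606e-04 m.
In SI base units, W = 376.4 N, H = 1.705e+09 Pa, K = 2.233e-04.
Allowed volume V_lim = h_lim·A = 1.606e-04 · 4.065e-04 = 6.528e-08 m³.
Sliding life L = V_lim·H/(K·W) = 6.528e-08 · 1.705e+09 / (2.233e-04 · 376.4) = 1324 m.

value=1324 m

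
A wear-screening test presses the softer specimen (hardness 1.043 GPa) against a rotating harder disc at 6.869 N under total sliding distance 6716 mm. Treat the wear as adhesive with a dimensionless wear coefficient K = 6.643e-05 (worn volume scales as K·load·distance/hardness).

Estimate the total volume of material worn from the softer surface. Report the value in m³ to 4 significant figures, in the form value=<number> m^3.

Intermediate values are displayed rounded, and the algebra keeps full precision — rounded just once, at 4 significant digits.
Convert: Sliding distance L = 6716 mm = 6.716 m.
Convert: Hardness H = 1.043 GPa = 1.043e+09 Pa.
Restated in SI base units: W = 6.869 N, H = 1.043e+09 Pa, K = 6.643e-05.
Archard volume V = K·W·L/H = 6.643e-05 · 6.869 · 6.716 / 1.043e+09 = 2.938e-12 m³.

value=2.938e-12 m^3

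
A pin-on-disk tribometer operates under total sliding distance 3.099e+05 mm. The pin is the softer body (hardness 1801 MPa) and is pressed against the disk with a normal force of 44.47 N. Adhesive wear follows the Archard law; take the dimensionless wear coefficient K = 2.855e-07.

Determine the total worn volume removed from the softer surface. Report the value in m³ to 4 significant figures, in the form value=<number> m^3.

value=2.185e-12 m^3

Intermediates appear rounded, and every step holds exact precision, and rounded once at the end, at 4 significant figures.
Convert: The distance L = 3.099e+05 mm = 309.9 m.
Convert: Hardness H = 1801 MPa = 1.801e+09 Pa.
Restated in SI base units: W = 44.47 N, H = 1.801e+09 Pa, K = 2.855e-07.
Volume removed: V = K·W·L/H = 2.855e-07 · 44.47 · 309.9 / 1.801e+09 = 2.185e-12 m³.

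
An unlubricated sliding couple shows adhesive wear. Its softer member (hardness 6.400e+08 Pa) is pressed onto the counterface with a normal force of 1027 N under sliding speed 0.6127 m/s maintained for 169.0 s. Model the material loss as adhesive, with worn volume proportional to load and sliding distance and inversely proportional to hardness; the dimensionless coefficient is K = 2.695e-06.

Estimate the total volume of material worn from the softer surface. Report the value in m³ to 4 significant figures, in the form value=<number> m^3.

Intermediate values are shown rounded, and all working math holds exact precision; a single final rounding: 4 significant figures.
Path length L = v·t = 0.6127 m/s × 169.0 s = 103.5 m.
Collected in SI base units: W = 1027 N, H = 6.400e+08 Pa, K = 2.695e-06.
Archard relation: V = K·W·L/H = 2.695e-06 · 1027 · 103.5 / 6.400e+08 = 4.478e-10 m³.

value=4.478e-10 m^3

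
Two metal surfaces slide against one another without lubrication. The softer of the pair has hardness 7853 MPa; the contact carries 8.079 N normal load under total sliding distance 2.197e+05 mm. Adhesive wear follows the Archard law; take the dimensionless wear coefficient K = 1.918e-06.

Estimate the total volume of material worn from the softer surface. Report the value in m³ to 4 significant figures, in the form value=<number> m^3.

Printed values are rounded. Every step holds full float precision. Rounded just once, at four significant figures.
Convert: Sliding distance L = 2.197e+05 mm = 219.7 m.
Convert: Hardness H = 7853 MPa = 7.853e+09 Pa.
Collected in SI base units: W = 8.079 N, H = 7.853e+09 Pa, K = 1.918e-06.
The Archard volume V = K·W·L/H = 1.918e-06 · 8.079 · 219.7 / 7.853e+09 = 4.335e-13 m³.

value=4.335e-13 m^3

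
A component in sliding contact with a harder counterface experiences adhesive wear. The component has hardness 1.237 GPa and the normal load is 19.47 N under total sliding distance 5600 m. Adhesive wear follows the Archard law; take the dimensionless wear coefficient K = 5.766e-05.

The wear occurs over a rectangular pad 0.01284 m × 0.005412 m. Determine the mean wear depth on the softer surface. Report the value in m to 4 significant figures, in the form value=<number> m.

value=7.314e-05 m

All working math keeps full float precision — shown intermediates are rounded — a single final rounding to four significant digits.
Convert: Hardness H = 1.237 GPa = 1.237e+09 Pa.
Convert: Contact area A = 0.01284 m × 0.005412 m = 6.949e-05 m².
As SI base values: W = 19.47 N, H = 1.237e+09 Pa, K = 5.766e-05.
Archard relation: V = K·W·L/H = 5.766e-05 · 19.47 · 5600 / 1.237e+09 = 5.082e-09 m³.
Depth h = V/A = 5.082e-09 / 6.949e-05 = 7.314e-05 m.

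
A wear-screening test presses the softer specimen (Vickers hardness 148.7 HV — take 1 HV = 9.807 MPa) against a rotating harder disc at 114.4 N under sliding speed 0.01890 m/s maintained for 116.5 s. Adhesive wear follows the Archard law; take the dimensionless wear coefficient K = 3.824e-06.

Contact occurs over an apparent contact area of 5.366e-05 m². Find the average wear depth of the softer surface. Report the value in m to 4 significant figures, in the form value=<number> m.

value=1.231e-08 m

Displayed values are rounded; every step carries exact precision. Rounded once at the end: 4 significant digits.
Convert: Sliding distance L = v·t = 0.01890 m/s × 116.5 s = 2.202 m.
Convert: Hardness H = 148.7 HV × 9.807 MPa/HV = 1458 MPa = 1.458e+09 Pa.
Expressed in SI base units: W = 114.4 N, H = 1.458e+09 Pa, K = 3.824e-06.
Apply Archard: V = K·W·L/H = 3.824e-06 · 114.4 · 2.202 / 1.458e+09 = 6.605e-13 m³.
Depth h = V/A = 6.605e-13 / 5.366e-05 = 1.231e-08 m.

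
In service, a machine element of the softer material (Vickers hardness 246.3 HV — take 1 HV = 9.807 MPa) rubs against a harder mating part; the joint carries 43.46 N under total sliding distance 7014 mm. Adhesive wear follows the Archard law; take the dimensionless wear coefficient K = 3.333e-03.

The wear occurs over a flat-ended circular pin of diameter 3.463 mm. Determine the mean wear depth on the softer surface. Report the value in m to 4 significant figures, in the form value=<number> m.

The computation keeps exact precision — the intermediates are displayed rounded, and rounded just once, at 4 significant figures.
Convert: Total distance L = 7014 mm = 7.014 m.
Convert: Hardness H = 246.3 HV × 9.807 MPa/HV = 2415 MPa = 2.415e+09 Pa.
Convert: Pin diameter d = 3.463 mm = 0.003463 m. Contact area A = π·d²/4 = π·(0.003463 m)²/4 = 9.419e-06 m².
Working in SI base units: W = 43.46 N, H = 2.415e+09 Pa, K = 3.333e-03.
Archard volume V = K·W·L/H = 3.333e-03 · 43.46 · 7.014 / 2.415e+09 = 4.206e-10 m³.
Mean wear depth h = V/A = 4.206e-10 / 9.419e-06 = 4.466e-05 m.

value=4.466e-05 m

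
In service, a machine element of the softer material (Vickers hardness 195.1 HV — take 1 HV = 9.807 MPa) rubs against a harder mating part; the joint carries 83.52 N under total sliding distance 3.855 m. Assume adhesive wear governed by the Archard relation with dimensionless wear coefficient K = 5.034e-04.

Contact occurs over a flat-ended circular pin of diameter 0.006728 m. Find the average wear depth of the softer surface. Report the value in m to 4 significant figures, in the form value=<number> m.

The intermediates are displayed rounded; the algebra carries full precision. Rounded just once: four significant digits.
Hardness H = 195.1 HV × 9.807 MPa/HV = 1913 MPa = 1.913e+09 Pa.
Contact area A = π·d²/4 = π·(0.006728 m)²/4 = 3.555e-05 m².
Collected in SI base units: W = 83.52 N, H = 1.913e+09 Pa, K = 5.034e-04.
Wear volume V = K·W·L/H = 5.034e-04 · 83.52 · 3.855 / 1.913e+09 = 8.471e-11 m³.
Mean depth h = V/A = 8.471e-11 / 3.555e-05 = 2.383e-06 m.

value=2.383e-06 m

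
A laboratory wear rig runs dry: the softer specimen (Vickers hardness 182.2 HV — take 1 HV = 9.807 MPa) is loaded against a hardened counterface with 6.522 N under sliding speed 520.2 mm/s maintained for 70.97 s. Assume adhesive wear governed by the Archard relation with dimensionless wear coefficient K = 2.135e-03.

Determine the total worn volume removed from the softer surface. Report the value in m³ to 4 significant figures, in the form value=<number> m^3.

value=2.877e-10 m^3

All arithmetic maintains full float precision; the intermediates are printed rounded — rounded just once, at 4 significant figures.
Sliding speed v = 520.2 mm/s = 0.5202 m/s. Total distance L = v·t = 0.5202 m/s × 70.97 s = 36.92 m.
Hardness H = 182.2 HV × 9.807 MPa/HV = 1787 MPa = 1.787e+09 Pa.
As SI base values: W = 6.522 N, H = 1.787e+09 Pa, K = 2.135e-03.
Archard volume V = K·W·L/H = 2.135e-03 · 6.522 · 36.92 / 1.787e+09 = 2.877e-10 m³.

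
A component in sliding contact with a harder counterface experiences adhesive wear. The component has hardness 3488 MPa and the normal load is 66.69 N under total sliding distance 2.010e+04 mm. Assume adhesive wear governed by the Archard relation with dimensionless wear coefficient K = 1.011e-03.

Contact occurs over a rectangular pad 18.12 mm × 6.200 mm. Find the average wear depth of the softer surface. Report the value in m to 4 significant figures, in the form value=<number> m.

value=3.458e-06 m

The intermediates are printed rounded; every step holds exact precision; a lone final rounding to four significant figures.
Convert: Distance covered L = 2.010e+04 mm = 20.10 m.
Convert: Hardness H = 3488 MPa = 3.488e+09 Pa.
Convert: Pad sides 18.12 mm × 6.200 mm = 0.01812 m × 0.006200 m. Contact area A = 0.01812 m × 0.006200 m = 1.123e-04 m².
Expressed in SI base units: W = 66.69 N, H = 3.488e+09 Pa, K = 1.011e-03.
Apply Archard: V = K·W·L/H = 1.011e-03 · 66.69 · 20.10 / 3.488e+09 = 3.885e-10 m³.
Mean depth h = V/A = 3.885e-10 / 1.123e-04 = 3.458e-06 m.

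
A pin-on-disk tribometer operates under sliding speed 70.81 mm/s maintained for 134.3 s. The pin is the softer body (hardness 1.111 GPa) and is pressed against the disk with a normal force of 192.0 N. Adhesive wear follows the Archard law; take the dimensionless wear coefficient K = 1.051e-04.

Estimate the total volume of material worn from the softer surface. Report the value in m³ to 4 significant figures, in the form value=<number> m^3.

Intermediate values are shown rounded, and all arithmetic holds exact precision. Rounded once at the end: 4 significant figures.
Sliding speed v = 70.81 mm/s = 0.07081 m/s. Distance covered L = v·t = 0.07081 m/s × 134.3 s = 9.510 m.
Hardness H = 1.111 GPa = 1.111e+09 Pa.
SI base units throughout: W = 192.0 N, H = 1.111e+09 Pa, K = 1.051e-04.
Archard volume V = K·W·L/H = 1.051e-04 · 192.0 · 9.510 / 1.111e+09 = 1.727e-10 m³.

value=1.727e-10 m^3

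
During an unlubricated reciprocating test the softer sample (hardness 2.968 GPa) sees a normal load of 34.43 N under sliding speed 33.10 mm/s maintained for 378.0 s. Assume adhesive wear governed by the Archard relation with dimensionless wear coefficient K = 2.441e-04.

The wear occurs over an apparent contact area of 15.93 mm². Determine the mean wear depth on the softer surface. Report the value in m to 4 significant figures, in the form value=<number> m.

Printed values are rounded. The algebra runs at exact precision; a lone final rounding to four significant figures.
Convert: Sliding speed v = 33.10 mm/s = 0.03310 m/s. Total distance L = v·t = 0.03310 m/s × 378.0 s = 12.51 m.
Convert: Hardness H = 2.968 GPa = 2.968e+09 Pa.
Convert: Contact area A = 15.93 mm² = 1.593e-05 m².
In SI base units: W = 34.43 N, H = 2.968e+09 Pa, K = 2.441e-04.
Volume removed: V = K·W·L/H = 2.441e-04 · 34.43 · 12.51 / 2.968e+09 = 3.543e-11 m³.
Mean wear depth h = V/A = 3.543e-11 / 1.593e-05 = 2.224e-06 m.

value=2.224e-06 m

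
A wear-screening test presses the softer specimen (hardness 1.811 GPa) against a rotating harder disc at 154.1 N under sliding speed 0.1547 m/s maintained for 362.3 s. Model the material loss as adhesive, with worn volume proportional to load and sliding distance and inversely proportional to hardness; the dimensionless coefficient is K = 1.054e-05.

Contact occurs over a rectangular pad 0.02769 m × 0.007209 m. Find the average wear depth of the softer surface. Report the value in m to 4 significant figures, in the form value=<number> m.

Intermediate values are displayed rounded. Every step holds full float precision. Rounded just once: 4 significant digits.
Convert: Path length L = v·t = 0.1547 m/s × 362.3 s = 56.05 m.
Convert: Hardness H = 1.811 GPa = 1.811e+09 Pa.
Convert: Contact area A = 0.02769 m × 0.007209 m = 1.996e-04 m².
SI base units throughout: W = 154.1 N, H = 1.811e+09 Pa, K = 1.054e-05.
Wear volume V = K·W·L/H = 1.054e-05 · 154.1 · 56.05 / 1.811e+09 = 5.027e-11 m³.
Mean depth h = V/A = 5.027e-11 / 1.996e-04 = 2.518e-07 m.

value=2.518e-07 m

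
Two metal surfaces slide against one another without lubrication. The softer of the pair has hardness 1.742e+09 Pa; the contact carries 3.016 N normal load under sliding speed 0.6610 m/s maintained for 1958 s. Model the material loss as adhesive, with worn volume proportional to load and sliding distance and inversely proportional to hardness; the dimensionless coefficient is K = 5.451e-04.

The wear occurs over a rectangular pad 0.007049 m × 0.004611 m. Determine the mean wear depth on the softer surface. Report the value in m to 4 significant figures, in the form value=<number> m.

The computation runs at full float precision — intermediate values are printed rounded. Rounded just once: four significant figures.
Convert: Path length L = v·t = 0.6610 m/s × 1958 s = 1294 m.
Convert: Contact area A = 0.007049 m × 0.004611 m = 3.250e-05 m².
In SI base units, W = 3.016 N, H = 1.742e+09 Pa, K = 5.451e-04.
The Archard volume V = K·W·L/H = 5.451e-04 · 3.016 · 1294 / 1.742e+09 = 1.221e-09 m³.
Depth of wear h = V/A = 1.221e-09 / 3.250e-05 = 3.758e-05 m.

value=3.758e-05 m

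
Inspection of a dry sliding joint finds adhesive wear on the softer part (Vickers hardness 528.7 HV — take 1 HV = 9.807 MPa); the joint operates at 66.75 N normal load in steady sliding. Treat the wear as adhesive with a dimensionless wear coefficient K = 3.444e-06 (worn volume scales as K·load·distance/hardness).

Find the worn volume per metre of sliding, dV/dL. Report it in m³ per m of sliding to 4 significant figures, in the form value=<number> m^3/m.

Each operation runs at full precision — the intermediates appear rounded; rounded just once to 4 significant figures.
Convert: Hardness H = 528.7 HV × 9.807 MPa/HV = 5185 MPa = 5.185e+09 Pa.
Expressed in SI base units: W = 66.75 N, H = 5.185e+09 Pa, K = 3.444e-06.
Sliding wear rate dV/dL = K·W/H: 3.444e-06 · 66.75 / 5.185e+09 = 4.434e-14 m³/m.

value=4.434e-14 m^3/m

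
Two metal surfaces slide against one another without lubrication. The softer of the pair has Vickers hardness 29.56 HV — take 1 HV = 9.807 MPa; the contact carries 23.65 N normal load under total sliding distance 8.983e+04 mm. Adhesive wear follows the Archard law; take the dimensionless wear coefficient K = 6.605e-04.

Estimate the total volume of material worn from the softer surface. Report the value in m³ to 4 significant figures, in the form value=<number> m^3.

Quoted intermediates are rounded. The computation maintains full precision — one last rounding to 4 significant figures.
Convert: Total distance L = 8.983e+04 mm = 89.83 m.
Convert: Hardness H = 29.56 HV × 9.807 MPa/HV = 289.9 MPa = 2.899e+08 Pa.
In SI base units, W = 23.65 N, H = 2.899e+08 Pa, K = 6.605e-04.
Archard relation: V = K·W·L/H = 6.605e-04 · 23.65 · 89.83 / 2.899e+08 = 4.840e-09 m³.

value=4.840e-09 m^3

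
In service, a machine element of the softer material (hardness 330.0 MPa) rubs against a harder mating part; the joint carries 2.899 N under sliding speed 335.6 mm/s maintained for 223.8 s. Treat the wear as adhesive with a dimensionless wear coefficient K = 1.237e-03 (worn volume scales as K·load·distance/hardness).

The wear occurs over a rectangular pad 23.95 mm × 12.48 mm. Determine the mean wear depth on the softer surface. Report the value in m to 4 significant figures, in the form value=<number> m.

Intermediate values are displayed rounded; every step maintains full float precision — one last rounding: 4 significant digits.
Convert: Sliding speed v = 335.6 mm/s = 0.3356 m/s. Sliding distance L = v·t = 0.3356 m/s × 223.8 s = 75.11 m.
Convert: Hardness H = 330.0 MPa = 3.300e+08 Pa.
Convert: Pad sides 23.95 mm × 12.48 mm = 0.02395 m × 0.01248 m. Contact area A = 0.02395 m × 0.01248 m = 2.989e-04 m².
In SI base units, W = 2.899 N, H = 3.300e+08 Pa, K = 1.237e-03.
Volume removed: V = K·W·L/H = 1.237e-03 · 2.899 · 75.11 / 3.300e+08 = 8.162e-10 m³.
Depth of wear h = V/A = 8.162e-10 / 2.989e-04 = 2.731e-06 m.

value=2.731e-06 m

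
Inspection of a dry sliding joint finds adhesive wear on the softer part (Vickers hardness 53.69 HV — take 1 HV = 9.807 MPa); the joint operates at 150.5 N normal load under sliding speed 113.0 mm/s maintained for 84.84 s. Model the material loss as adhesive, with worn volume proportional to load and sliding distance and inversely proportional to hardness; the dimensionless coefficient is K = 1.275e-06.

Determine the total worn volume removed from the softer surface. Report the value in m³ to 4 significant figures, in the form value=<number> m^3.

value=3.494e-12 m^3

Intermediate values appear rounded — the algebra carries full float precision — rounded once at the end, at 4 significant figures.
Convert: Sliding speed v = 113.0 mm/s = 0.1130 m/s. Total distance L = v·t = 0.1130 m/s × 84.84 s = 9.587 m.
Convert: Hardness H = 53.69 HV × 9.807 MPa/HV = 526.5 MPa = 5.265e+08 Pa.
Restated in SI base units: W = 150.5 N, H = 5.265e+08 Pa, K = 1.275e-06.
The Archard volume V = K·W·L/H = 1.275e-06 · 150.5 · 9.587 / 5.265e+08 = 3.494e-12 m³.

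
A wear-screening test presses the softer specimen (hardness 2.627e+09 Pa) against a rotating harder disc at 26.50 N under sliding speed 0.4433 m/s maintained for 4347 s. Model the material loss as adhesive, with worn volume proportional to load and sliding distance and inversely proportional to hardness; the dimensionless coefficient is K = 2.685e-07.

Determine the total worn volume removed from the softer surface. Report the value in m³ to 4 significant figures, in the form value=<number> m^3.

The algebra holds exact precision, and the intermediates are printed rounded, and one last rounding, at four significant digits.
Convert: Sliding distance L = v·t = 0.4433 m/s × 4347 s = 1927 m.
In SI base units: W = 26.50 N, H = 2.627e+09 Pa, K = 2.685e-07.
Worn volume V = K·W·L/H = 2.685e-07 · 26.50 · 1927 / 2.627e+09 = 5.219e-12 m³.

value=5.219e-12 m^3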